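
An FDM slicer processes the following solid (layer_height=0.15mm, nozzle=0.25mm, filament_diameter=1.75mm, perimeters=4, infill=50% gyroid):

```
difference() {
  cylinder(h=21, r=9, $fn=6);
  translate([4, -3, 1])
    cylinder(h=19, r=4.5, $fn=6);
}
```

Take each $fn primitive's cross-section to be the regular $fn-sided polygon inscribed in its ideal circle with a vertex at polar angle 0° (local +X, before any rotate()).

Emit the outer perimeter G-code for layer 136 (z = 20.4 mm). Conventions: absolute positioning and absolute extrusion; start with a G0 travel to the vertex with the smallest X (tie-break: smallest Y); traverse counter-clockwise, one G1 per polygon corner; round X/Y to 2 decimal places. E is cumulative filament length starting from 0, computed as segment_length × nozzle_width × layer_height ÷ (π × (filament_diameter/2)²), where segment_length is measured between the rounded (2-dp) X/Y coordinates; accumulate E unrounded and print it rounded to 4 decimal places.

G0 X-9.00 Y0.00 Z20.40
G1 X-4.50 Y-7.79 E0.1403
G1 X4.50 Y-7.79 E0.2806
G1 X9.00 Y0.00 E0.4208
G1 X4.50 Y7.79 E0.5611
G1 X-4.50 Y7.79 E0.7014
G1 X-9.00 Y0.00 E0.8417

At z = 20.4 mm: the r=9 cylinder gives a regular 6-gon of circumradius 9 (constant along its height); the cylinder at (4, -3) does not reach this height (z outside [1, 20]); After the difference (first − rest): none of the subtracted shapes is present at this height, so the r=9 cylinder is unchanged — 1 connected region. The outline is a single polygon with 6 vertices. Extrusion per mm of travel: 0.25 × 0.15 / (π × 0.875²) = 0.015591. Accumulating E over each segment gives final E = 0.8417.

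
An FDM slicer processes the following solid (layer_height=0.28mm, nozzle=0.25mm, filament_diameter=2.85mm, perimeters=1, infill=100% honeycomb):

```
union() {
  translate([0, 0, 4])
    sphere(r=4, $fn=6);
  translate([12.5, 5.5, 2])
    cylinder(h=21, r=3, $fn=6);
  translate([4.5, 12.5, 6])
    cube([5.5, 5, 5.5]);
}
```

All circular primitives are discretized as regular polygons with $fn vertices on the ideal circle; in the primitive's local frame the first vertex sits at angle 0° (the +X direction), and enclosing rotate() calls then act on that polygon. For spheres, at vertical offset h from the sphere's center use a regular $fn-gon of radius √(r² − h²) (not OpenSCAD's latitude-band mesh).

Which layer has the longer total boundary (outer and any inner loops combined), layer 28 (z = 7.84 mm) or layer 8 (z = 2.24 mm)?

layer 28 (z = 7.84 mm)

Layer 28 (z = 7.84): the r=4 sphere slices to a regular 6-gon of circumradius 1.120 (√(r²−h²) with h=3.84 from center) (perimeter = 2·6·1.120·sin(180°/6) = 6.72 mm); the r=3 cylinder at (12.5, 5.5) contributes a regular 6-gon of circumradius 3 (perimeter = 2·6·3.000·sin(180°/6) = 18.00 mm); the cube at (4.5, 12.5) is present — its section is the full 5.5×5 rectangle (perimeter 21.00 mm); Combining (union): the 3 present regions are separate (no shared area or edge), so areas and boundary lengths simply add and each stays a separate island — boundary = 45.72 mm. So its perimeter = 45.72 mm. Layer 8 (z = 2.24): the r=4 sphere slices to a regular 6-gon of circumradius 3.592 (√(r²−h²) with h=1.76 from center) (perimeter = 2·6·3.592·sin(180°/6) = 21.55 mm); the r=3 cylinder at (12.5, 5.5) contributes a regular 6-gon of circumradius 3 (perimeter = 2·6·3.000·sin(180°/6) = 18.00 mm); the cube at (4.5, 12.5) does not reach this height (z outside [6, 11.5]); Merging all regions: the 2 present regions are separate (no shared area or edge), so areas and boundary lengths simply add and each stays a separate island — boundary = 39.55 mm. So its perimeter = 39.55 mm. Layer 28 is larger (45.72 vs 39.55 mm).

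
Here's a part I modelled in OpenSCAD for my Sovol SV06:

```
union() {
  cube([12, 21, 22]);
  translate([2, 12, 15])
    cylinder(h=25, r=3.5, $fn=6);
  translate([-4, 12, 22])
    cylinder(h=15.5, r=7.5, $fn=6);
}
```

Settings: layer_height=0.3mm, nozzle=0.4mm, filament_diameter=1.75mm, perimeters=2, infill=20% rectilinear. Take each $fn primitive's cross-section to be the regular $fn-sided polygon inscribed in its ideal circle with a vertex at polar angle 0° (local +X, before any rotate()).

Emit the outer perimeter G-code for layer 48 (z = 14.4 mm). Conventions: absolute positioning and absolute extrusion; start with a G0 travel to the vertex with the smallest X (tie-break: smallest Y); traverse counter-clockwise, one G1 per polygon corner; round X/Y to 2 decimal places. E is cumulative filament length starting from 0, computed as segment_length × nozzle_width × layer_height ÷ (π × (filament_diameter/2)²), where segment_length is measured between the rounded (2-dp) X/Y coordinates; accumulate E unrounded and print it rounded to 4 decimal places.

At z = 14.4 mm: the cube (footprint 12×21) is included at this height; the cylinder at (2, 12) is absent (z outside [15, 40]); the cylinder at (-4, 12) is not intersected at this z (z outside [22, 37.5]); Combining (union): only the 12×21 cube is present, so the union is just that shape — 1 connected region. The outline is a single polygon with 4 vertices. Extrusion per mm of travel: 0.4 × 0.3 / (π × 0.875²) = 0.049890. Accumulating E over each segment gives final E = 3.2928.

G0 X0.00 Y0.00 Z14.40
G1 X12.00 Y0.00 E0.5987
G1 X12.00 Y21.00 E1.6464
G1 X0.00 Y21.00 E2.2451
G1 X0.00 Y0.00 E3.2928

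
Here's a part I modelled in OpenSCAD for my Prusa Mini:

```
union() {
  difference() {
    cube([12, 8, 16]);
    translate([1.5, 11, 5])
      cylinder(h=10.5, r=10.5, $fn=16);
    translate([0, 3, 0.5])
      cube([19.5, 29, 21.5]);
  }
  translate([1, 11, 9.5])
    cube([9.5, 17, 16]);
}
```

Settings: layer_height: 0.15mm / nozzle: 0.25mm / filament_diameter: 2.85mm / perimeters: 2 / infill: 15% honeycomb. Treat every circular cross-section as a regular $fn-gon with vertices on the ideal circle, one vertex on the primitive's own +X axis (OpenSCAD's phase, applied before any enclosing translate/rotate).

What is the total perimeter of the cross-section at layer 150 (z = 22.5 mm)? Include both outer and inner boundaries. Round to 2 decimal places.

53.00 mm

At z = 22.5 mm: the cube does not reach this height (z outside [0, 16]); the cylinder at (1.5, 11) does not reach this height (z outside [5, 15.5]); the cube at (0, 3) does not reach this height (z outside [0.5, 22]); After the difference (first − rest): the first operand is absent here, so nothing remains; the cube at (1, 11) (footprint 9.5×17) is included at this height (perimeter 53.00 mm); Taking the union: only the 9.5×17 cube at (1, 11) is present, so the union is just that shape — boundary = 53.00 mm. Overall, the cross-section is a single solid region. Total boundary length (outer) = 53.00 mm.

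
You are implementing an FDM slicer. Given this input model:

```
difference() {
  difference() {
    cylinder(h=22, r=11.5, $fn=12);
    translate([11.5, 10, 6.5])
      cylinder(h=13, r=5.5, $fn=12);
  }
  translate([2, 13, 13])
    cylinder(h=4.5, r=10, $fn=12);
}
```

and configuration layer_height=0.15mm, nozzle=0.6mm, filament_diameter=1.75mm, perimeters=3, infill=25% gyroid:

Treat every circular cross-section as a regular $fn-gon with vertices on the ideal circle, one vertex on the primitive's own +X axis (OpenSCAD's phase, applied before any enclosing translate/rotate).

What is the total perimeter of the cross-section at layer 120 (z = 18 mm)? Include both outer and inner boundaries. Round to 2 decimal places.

71.84 mm

At z = 18 mm: the r=11.5 cylinder gives a regular 12-gon of circumradius 11.5 (constant along its height) (perimeter = 2·12·11.500·sin(180°/12) = 71.43 mm); the r=5.5 cylinder at (11.5, 10) contributes a regular 12-gon of circumradius 5.5 (perimeter = 2·12·5.500·sin(180°/12) = 34.16 mm); After the difference (first − rest): starting from the r=11.5 cylinder, the r=5.5 cylinder at (11.5, 10) partially overlaps it — only the 5.66 mm² overlap (of its 90.75 mm²) is removed, clipping the outline — boundary = 71.84 mm; the cylinder at (2, 13) is absent (z outside [13, 17.5]); Subtracting the remaining from the first: none of the subtracted shapes is present at this height, so that combined region is unchanged — boundary = 71.84 mm. Overall, the cross-section is a single solid region. Total boundary length (outer) = 71.84 mm.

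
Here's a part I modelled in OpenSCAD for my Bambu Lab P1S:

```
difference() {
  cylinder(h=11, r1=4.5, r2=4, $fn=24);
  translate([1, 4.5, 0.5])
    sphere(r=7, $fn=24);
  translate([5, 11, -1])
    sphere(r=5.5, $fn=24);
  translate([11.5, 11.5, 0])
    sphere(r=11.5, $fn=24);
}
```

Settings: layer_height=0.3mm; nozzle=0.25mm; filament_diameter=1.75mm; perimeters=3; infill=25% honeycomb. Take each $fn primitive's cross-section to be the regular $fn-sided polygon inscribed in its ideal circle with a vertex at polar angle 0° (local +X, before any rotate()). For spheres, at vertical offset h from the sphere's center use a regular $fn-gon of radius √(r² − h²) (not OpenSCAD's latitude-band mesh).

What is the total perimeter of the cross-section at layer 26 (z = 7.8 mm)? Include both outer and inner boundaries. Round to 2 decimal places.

25.97 mm

At z = 7.8 mm: the cone contributes a regular 24-gon of circumradius 4.145 (interpolated between r1=4.5 and r2=4 at t=0.709) (perimeter = 2·24·4.145·sin(180°/24) = 25.97 mm); the sphere at (1, 4.5) is not intersected at this z (|z−center|=7.300 > r=7); the sphere at (5, 11) does not reach this height (|z−center|=8.800 > r=5.5); the sphere at (11.5, 11.5): section is a regular 24-gon, circumradius = √(r²−h²) = √(11.5²−7.8²) = 8.450 (perimeter = 2·24·8.450·sin(180°/24) = 52.94 mm); Subtracting the remaining from the first: starting from the cone, the r=11.5 sphere at (11.5, 11.5) misses the remaining region (no effect) — boundary = 25.97 mm. Overall, the cross-section is a single solid region. Total boundary length (outer) = 25.97 mm.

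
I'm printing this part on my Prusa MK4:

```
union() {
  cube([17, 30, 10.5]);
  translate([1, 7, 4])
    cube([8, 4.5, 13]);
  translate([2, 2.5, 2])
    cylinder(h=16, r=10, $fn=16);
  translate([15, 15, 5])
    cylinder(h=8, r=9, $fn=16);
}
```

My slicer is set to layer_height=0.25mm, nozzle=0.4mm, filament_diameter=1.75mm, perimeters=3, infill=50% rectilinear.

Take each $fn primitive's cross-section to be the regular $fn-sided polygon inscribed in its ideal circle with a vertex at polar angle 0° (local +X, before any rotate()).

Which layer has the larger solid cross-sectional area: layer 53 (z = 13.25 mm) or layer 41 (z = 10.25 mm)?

layer 41 (z = 10.25 mm)

Layer 53 (z = 13.25): the cube does not reach this height (z outside [0, 10.5]); the cube at (1, 7) is present — its section is the full 8×4.5 rectangle (area 36.00 mm²); the cylinder at (2, 2.5): section is a regular 16-gon, circumradius r=10 (area = (16/2)·10.000²·sin(360°/16) = 306.15 mm²); the cylinder at (15, 15) does not reach this height (z outside [5, 13]); Merging all regions: the regions partially overlap — summed areas 342.15 mm² minus the doubly-counted overlap 33.35 mm² gives 308.80 mm² — area = 308.80 mm². So its area = 308.80 mm². Layer 41 (z = 10.25): the cube is present — its section is the full 17×30 rectangle (area 510.00 mm²); the 8×4.5 cube at (1, 7) contributes its full rectangle (area 36.00 mm²); the cylinder at (2, 2.5): section is a regular 16-gon, circumradius r=10 (area = (16/2)·10.000²·sin(360°/16) = 306.15 mm²); the cylinder at (15, 15): section is a regular 16-gon, circumradius r=9 (area = (16/2)·9.000²·sin(360°/16) = 247.98 mm²); Combining (union): the regions partially overlap — summed areas 1100.13 mm² minus the doubly-counted overlap 320.71 mm² gives 779.41 mm² — area = 779.41 mm². So its area = 779.41 mm². Layer 41 is larger (779.41 vs 308.80 mm²).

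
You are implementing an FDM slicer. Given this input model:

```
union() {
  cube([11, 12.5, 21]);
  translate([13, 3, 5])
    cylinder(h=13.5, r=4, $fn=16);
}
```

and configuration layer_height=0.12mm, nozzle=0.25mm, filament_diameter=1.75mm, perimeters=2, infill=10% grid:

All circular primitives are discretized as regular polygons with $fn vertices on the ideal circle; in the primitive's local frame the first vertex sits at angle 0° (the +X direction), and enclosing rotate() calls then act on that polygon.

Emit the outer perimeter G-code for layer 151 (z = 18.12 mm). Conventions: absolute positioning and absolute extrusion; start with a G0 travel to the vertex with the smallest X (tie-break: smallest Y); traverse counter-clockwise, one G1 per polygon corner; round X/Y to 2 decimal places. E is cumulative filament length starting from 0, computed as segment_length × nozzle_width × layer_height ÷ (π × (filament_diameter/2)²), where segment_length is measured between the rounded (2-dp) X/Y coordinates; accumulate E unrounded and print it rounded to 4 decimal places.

G0 X0.00 Y0.00 Z18.12
G1 X10.43 Y0.00 E0.1301
G1 X11.47 Y-0.70 E0.1457
G1 X13.00 Y-1.00 E0.1652
G1 X14.53 Y-0.70 E0.1846
G1 X15.83 Y0.17 E0.2041
G1 X16.70 Y1.47 E0.2236
G1 X17.00 Y3.00 E0.2431
G1 X16.70 Y4.53 E0.2625
G1 X15.83 Y5.83 E0.2820
G1 X14.53 Y6.70 E0.3016
G1 X13.00 Y7.00 E0.3210
G1 X11.47 Y6.70 E0.3404
G1 X11.00 Y6.38 E0.3475
G1 X11.00 Y12.50 E0.4239
G1 X0.00 Y12.50 E0.5611
G1 X0.00 Y0.00 E0.7170

At z = 18.12 mm: the 11×12.5 cube contributes its full rectangle; the cylinder at (13, 3): section is a regular 16-gon, circumradius r=4; Merging all regions: the regions partially overlap (shared area 9.28 mm²), so overlapping operands fuse into one piece — 1 connected region. The outline is a single polygon with 16 vertices. Extrusion per mm of travel: 0.25 × 0.12 / (π × 0.875²) = 0.012473. Accumulating E over each segment gives final E = 0.7170.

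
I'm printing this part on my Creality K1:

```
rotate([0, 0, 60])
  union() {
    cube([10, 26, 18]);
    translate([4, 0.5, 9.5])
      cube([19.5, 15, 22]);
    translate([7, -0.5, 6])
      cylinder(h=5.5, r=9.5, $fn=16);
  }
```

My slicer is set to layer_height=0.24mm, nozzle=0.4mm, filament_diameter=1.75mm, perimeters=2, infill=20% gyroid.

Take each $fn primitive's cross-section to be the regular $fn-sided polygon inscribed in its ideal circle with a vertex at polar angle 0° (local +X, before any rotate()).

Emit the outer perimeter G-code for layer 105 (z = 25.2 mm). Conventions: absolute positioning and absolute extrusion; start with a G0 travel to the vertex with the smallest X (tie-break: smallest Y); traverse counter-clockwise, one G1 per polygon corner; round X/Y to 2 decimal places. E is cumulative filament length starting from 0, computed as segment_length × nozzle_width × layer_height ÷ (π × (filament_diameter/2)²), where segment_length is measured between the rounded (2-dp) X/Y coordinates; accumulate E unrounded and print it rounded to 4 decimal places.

At z = 25.2 mm: the cube is not intersected at this z (z outside [0, 18]); the cube at (4, 0.5) (footprint 19.5×15) is included at this height; the cylinder at (7, -0.5) is absent (z outside [6, 11.5]); Taking the union: only the 19.5×15 cube at (4, 0.5) is present, so the union is just that shape — 1 connected region; (rotated 60° about Z; rotation is an isometry so areas/perimeters/island counts are preserved). The outline is a single polygon with 4 vertices. Extrusion per mm of travel: 0.4 × 0.24 / (π × 0.875²) = 0.039912. Accumulating E over each segment gives final E = 2.7541.

G0 X-11.42 Y11.21 Z25.20
G1 X1.57 Y3.71 E0.5987
G1 X11.32 Y20.60 E1.3770
G1 X-1.67 Y28.10 E1.9757
G1 X-11.42 Y11.21 E2.7541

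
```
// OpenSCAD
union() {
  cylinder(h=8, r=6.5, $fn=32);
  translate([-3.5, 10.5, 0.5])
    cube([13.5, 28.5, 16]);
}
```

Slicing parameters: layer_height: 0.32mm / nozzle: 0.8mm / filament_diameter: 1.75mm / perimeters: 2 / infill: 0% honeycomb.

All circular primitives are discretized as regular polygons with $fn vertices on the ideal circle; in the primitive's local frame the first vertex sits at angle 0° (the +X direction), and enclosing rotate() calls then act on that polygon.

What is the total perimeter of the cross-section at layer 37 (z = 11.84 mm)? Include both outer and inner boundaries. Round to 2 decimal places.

84.00 mm

At z = 11.84 mm: the cylinder does not reach this height (z outside [0, 8]); the cube at (-3.5, 10.5) (footprint 13.5×28.5) is included at this height (perimeter 84.00 mm); Combining (union): only the 13.5×28.5 cube at (-3.5, 10.5) is present, so the union is just that shape — boundary = 84.00 mm. Overall, the cross-section is a single solid region. Total boundary length (outer) = 84.00 mm.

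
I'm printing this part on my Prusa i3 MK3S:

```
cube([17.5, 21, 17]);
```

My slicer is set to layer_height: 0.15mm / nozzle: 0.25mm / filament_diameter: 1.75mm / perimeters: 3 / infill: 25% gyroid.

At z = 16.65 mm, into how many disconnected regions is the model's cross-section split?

1

At z = 16.65 mm: the cube (footprint 17.5×21) is included at this height. The result has 1 disconnected region.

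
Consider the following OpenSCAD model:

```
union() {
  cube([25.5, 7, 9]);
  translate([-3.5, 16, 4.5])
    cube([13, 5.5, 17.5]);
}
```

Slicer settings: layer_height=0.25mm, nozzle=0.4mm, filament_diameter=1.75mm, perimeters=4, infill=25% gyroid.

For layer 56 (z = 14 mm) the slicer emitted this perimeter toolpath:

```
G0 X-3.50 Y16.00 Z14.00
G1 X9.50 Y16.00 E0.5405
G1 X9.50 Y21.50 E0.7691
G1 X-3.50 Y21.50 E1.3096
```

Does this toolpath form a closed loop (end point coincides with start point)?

no

Start point (G0): (-3.50, 16.00). End point (last G1): the path does not return to the start — open.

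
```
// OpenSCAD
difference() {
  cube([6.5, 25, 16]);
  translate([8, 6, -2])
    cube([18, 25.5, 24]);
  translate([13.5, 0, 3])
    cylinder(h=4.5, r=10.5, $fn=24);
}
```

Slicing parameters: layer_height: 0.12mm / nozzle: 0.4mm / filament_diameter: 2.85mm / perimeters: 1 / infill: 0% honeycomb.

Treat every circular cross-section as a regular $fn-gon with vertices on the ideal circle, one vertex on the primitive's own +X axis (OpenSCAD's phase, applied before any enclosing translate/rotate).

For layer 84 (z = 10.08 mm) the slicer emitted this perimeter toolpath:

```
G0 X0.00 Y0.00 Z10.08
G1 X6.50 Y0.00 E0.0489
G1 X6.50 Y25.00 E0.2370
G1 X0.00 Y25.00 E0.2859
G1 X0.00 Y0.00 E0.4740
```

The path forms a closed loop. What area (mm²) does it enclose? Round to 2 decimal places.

162.50 mm²

Apply the shoelace formula to the sequence of (X, Y) vertices; enclosed area = 162.50 mm².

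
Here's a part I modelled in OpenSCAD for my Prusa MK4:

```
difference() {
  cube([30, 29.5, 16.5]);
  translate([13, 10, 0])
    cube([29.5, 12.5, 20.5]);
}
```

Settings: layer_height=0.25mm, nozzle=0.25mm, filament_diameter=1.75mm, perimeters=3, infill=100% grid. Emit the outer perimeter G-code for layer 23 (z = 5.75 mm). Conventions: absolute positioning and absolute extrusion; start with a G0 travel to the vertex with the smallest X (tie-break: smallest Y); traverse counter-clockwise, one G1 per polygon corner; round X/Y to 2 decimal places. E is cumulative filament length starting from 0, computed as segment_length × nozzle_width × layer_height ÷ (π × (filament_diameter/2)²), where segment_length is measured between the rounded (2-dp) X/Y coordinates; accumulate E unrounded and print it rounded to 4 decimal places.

G0 X0.00 Y0.00 Z5.75
G1 X30.00 Y0.00 E0.7795
G1 X30.00 Y10.00 E1.0394
G1 X13.00 Y10.00 E1.4811
G1 X13.00 Y22.50 E1.8059
G1 X30.00 Y22.50 E2.2477
G1 X30.00 Y29.50 E2.4295
G1 X0.00 Y29.50 E3.2091
G1 X0.00 Y0.00 E3.9756

At z = 5.75 mm: the cube (footprint 30×29.5) is included at this height; the 29.5×12.5 cube at (13, 10) contributes its full rectangle; Taking the first minus the rest: starting from the 30×29.5 cube, the 29.5×12.5 cube at (13, 10) partially overlaps it — only the 212.50 mm² overlap (of its 368.75 mm²) is removed, clipping the outline — 1 connected region. The outline is a single polygon with 8 vertices. Extrusion per mm of travel: 0.25 × 0.25 / (π × 0.875²) = 0.025984. Accumulating E over each segment gives final E = 3.9756.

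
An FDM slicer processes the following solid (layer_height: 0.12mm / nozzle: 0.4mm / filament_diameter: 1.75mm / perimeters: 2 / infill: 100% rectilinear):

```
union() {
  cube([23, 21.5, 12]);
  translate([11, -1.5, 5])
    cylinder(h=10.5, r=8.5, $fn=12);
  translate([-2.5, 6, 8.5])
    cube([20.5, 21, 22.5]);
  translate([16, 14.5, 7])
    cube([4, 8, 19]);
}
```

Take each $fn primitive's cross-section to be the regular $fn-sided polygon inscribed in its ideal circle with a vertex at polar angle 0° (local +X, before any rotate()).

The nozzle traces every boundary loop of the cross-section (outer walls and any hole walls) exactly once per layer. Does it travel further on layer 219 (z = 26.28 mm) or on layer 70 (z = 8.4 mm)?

layer 70 (z = 8.4 mm)

Layer 219 (z = 26.28): the cube is not intersected at this z (z outside [0, 12]); the cylinder at (11, -1.5) is not intersected at this z (z outside [5, 15.5]); the cube at (-2.5, 6) (footprint 20.5×21) is included at this height (perimeter 83.00 mm); the cube at (16, 14.5) is absent (z outside [7, 26]); Merging all regions: only the 20.5×21 cube at (-2.5, 6) is present, so the union is just that shape — boundary = 83.00 mm. So its perimeter = 83.00 mm. Layer 70 (z = 8.4): the cube (footprint 23×21.5) is included at this height (perimeter 89.00 mm); the r=8.5 cylinder at (11, -1.5) gives a regular 12-gon of circumradius 8.5 (constant along its height) (perimeter = 2·12·8.500·sin(180°/12) = 52.80 mm); the cube at (-2.5, 6) is not intersected at this z (z outside [8.5, 31]); the 4×8 cube at (16, 14.5) contributes its full rectangle (perimeter 24.00 mm); Combining (union): the regions partially overlap (shared area 111.48 mm²), so the edge portions inside another operand are dropped and the merged outline is re-measured after clipping — boundary = 104.31 mm. So its perimeter = 104.31 mm. Layer 70 is larger (104.31 vs 83.00 mm).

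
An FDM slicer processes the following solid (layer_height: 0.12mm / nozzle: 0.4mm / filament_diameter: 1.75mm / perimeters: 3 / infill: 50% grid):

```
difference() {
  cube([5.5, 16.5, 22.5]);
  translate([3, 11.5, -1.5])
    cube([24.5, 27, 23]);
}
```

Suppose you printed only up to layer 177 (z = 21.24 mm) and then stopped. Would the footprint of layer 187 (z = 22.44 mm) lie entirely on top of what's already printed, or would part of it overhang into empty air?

Compare the two slices. At z = 21.24: the cube (footprint 5.5×16.5) is included at this height (area 90.75 mm²); the cube at (3, 11.5) (footprint 24.5×27) is included at this height (area 661.50 mm²); Taking the first minus the rest: starting from the 5.5×16.5 cube (90.75 mm²), the 24.5×27 cube at (3, 11.5) partially overlaps it — only the 12.50 mm² overlap (of its 661.50 mm²) is removed, clipping the outline — area = 78.25 mm². At z = 22.44: the 5.5×16.5 cube contributes its full rectangle (area 90.75 mm²); the cube at (3, 11.5) is not intersected at this z (z outside [-1.5, 21.5]); Taking the first minus the rest: none of the subtracted shapes is present at this height, so the 5.5×16.5 cube is unchanged — area = 90.75 mm². Checking containment: at z = 22.44 the cross-section extends beyond the z = 21.24 cross-section by about 12.50 mm².

part overhangs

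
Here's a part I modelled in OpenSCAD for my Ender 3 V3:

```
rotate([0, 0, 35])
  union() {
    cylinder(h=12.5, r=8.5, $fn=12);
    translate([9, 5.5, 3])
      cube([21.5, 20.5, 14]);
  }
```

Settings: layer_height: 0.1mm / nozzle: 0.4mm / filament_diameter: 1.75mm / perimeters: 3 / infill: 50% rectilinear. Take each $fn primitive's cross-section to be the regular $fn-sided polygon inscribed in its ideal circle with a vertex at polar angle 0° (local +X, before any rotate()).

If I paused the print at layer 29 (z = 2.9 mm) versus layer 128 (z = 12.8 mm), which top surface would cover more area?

layer 128 (z = 12.8 mm)

Layer 29 (z = 2.9): the cylinder: section is a regular 12-gon, circumradius r=8.5 (area = (12/2)·8.500²·sin(360°/12) = 216.75 mm²); the cube at (9, 5.5) does not reach this height (z outside [3, 17]); Combining (union): only the r=8.5 cylinder is present, so the union is just that shape — area = 216.75 mm²; (whole slice rotated 35° about Z — lengths, areas and connectivity unchanged). So its area = 216.75 mm². Layer 128 (z = 12.8): the cylinder does not reach this height (z outside [0, 12.5]); the cube at (9, 5.5) (footprint 21.5×20.5) is included at this height (area 440.75 mm²); Taking the union: only the 21.5×20.5 cube at (9, 5.5) is present, so the union is just that shape — area = 440.75 mm²; (rotated 35° about Z; rotation is an isometry so areas/perimeters/island counts are preserved). So its area = 440.75 mm². Layer 128 is larger (440.75 vs 216.75 mm²).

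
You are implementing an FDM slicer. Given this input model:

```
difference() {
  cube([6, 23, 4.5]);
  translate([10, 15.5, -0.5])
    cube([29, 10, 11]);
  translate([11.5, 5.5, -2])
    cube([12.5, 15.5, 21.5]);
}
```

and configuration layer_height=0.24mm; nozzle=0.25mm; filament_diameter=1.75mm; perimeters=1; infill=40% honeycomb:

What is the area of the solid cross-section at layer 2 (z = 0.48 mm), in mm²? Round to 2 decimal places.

138.00 mm²

At z = 0.48 mm: the cube is present — its section is the full 6×23 rectangle (area 138.00 mm²); the 29×10 cube at (10, 15.5) contributes its full rectangle (area 290.00 mm²); the cube at (11.5, 5.5) is present — its section is the full 12.5×15.5 rectangle (area 193.75 mm²); After the difference (first − rest): starting from the 6×23 cube (138.00 mm²), the 29×10 cube at (10, 15.5) misses the remaining region (no effect); the 12.5×15.5 cube at (11.5, 5.5) misses the remaining region (no effect) — area = 138.00 mm². Overall, the cross-section is a single solid region. Net area = 138.00 mm².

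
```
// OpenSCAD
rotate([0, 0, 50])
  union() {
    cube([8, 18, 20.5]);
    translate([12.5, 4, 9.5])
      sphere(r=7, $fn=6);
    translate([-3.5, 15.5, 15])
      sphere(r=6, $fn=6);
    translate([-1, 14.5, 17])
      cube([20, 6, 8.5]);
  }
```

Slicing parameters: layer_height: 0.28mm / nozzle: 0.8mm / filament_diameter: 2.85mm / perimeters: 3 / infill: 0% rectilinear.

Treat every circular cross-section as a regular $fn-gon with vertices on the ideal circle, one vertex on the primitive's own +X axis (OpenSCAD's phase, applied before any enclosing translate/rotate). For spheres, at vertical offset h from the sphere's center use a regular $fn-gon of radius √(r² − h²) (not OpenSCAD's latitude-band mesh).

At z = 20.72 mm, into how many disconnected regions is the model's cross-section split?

2

At z = 20.72 mm: the cube is not intersected at this z (z outside [0, 20.5]); the sphere at (12.5, 4) is not intersected at this z (|z−center|=11.220 > r=7); the r=6 sphere at (-3.5, 15.5) slices to a regular 6-gon of circumradius 1.812 (√(r²−h²) with h=5.72 from center); the cube at (-1, 14.5) is present — its section is the full 20×6 rectangle; Taking the union: the 2 present regions are separate (no shared area or edge), so areas and boundary lengths simply add and each stays a separate island — 2 connected regions; (whole slice rotated 50° about Z — lengths, areas and connectivity unchanged). The result has 2 disconnected regions.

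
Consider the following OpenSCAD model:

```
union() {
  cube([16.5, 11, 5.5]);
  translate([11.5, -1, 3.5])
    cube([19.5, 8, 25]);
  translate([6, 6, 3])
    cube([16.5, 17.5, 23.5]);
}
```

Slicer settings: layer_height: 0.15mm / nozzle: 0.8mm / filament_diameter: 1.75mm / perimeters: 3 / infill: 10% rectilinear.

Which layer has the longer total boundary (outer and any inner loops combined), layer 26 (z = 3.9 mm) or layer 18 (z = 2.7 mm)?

Layer 26 (z = 3.9): the cube (footprint 16.5×11) is included at this height (perimeter 55.00 mm); the cube at (11.5, -1) (footprint 19.5×8) is included at this height (perimeter 55.00 mm); the 16.5×17.5 cube at (6, 6) contributes its full rectangle (perimeter 68.00 mm); Taking the union: the regions partially overlap (shared area 93.50 mm²), so the edge portions inside another operand are dropped and the merged outline is re-measured after clipping — boundary = 111.00 mm. So its perimeter = 111.00 mm. Layer 18 (z = 2.7): the 16.5×11 cube contributes its full rectangle (perimeter 55.00 mm); the cube at (11.5, -1) is absent (z outside [3.5, 28.5]); the cube at (6, 6) does not reach this height (z outside [3, 26.5]); Taking the union: only the 16.5×11 cube is present, so the union is just that shape — boundary = 55.00 mm. So its perimeter = 55.00 mm. Layer 26 is larger (111.00 vs 55.00 mm).

layer 26 (z = 3.9 mm)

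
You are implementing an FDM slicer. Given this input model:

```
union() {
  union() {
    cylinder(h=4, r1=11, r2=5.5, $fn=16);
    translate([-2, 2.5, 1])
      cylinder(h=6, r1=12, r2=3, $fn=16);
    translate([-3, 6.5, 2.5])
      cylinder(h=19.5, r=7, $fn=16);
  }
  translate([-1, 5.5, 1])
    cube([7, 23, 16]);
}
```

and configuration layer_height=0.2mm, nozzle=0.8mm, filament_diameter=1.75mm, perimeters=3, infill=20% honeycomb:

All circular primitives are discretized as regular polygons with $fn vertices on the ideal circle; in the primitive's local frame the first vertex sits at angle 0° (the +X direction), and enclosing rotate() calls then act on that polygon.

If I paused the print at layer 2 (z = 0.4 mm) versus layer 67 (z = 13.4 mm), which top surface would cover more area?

layer 2 (z = 0.4 mm)

Layer 2 (z = 0.4): the cone: at t=0.100 of its height the radius interpolates to r₁+(r₂−r₁)t = 10.450, giving a regular 16-gon of that circumradius (area = (16/2)·10.450²·sin(360°/16) = 334.32 mm²); the cone at (-2, 2.5) is not intersected at this z (z outside [1, 7]); the cylinder at (-3, 6.5) does not reach this height (z outside [2.5, 22]); Merging all regions: only the cone is present, so the union is just that shape — area = 334.32 mm²; the cube at (-1, 5.5) does not reach this height (z outside [1, 17]); Combining (union): only the result so far is present, so the union is just that shape — area = 334.32 mm². So its area = 334.32 mm². Layer 67 (z = 13.4): the cone does not reach this height (z outside [0, 4]); the cone at (-2, 2.5) is absent (z outside [1, 7]); the r=7 cylinder at (-3, 6.5) gives a regular 16-gon of circumradius 7 (constant along its height) (area = (16/2)·7.000²·sin(360°/16) = 150.01 mm²); Taking the union: only the r=7 cylinder at (-3, 6.5) is present, so the union is just that shape — area = 150.01 mm²; the cube at (-1, 5.5) is present — its section is the full 7×23 rectangle (area 161.00 mm²); Taking the union: the regions partially overlap — summed areas 311.01 mm² minus the doubly-counted overlap 28.80 mm² gives 282.21 mm² — area = 282.21 mm². So its area = 282.21 mm². Layer 2 is larger (334.32 vs 282.21 mm²).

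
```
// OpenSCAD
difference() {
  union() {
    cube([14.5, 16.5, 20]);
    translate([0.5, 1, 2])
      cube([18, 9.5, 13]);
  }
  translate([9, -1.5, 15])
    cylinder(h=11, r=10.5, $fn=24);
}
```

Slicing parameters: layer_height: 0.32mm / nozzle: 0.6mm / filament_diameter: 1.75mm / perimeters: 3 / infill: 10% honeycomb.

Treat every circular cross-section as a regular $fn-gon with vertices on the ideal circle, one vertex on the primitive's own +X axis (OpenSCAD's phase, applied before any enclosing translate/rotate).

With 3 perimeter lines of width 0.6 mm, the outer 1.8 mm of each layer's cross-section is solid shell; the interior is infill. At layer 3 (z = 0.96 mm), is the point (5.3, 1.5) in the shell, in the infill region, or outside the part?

shell

At z = 0.96 mm: the cube is present — its section is the full 14.5×16.5 rectangle; the cube at (0.5, 1) is not intersected at this z (z outside [2, 15]); Merging all regions: only the 14.5×16.5 cube is present, so the union is just that shape — 1 connected region; the cylinder at (9, -1.5) is absent (z outside [15, 26]); Subtracting the remaining from the first: none of the subtracted shapes is present at this height, so that combined region is unchanged — 1 connected region. Overall, the cross-section is a single solid region. The nearest boundary edge runs (0.00, 0.00)→(14.50, 0.00); distance from the point to it = 1.50 mm. The point is inside the cross-section, 1.50 mm from the nearest boundary — within the 1.8 mm shell band (3 × 0.6).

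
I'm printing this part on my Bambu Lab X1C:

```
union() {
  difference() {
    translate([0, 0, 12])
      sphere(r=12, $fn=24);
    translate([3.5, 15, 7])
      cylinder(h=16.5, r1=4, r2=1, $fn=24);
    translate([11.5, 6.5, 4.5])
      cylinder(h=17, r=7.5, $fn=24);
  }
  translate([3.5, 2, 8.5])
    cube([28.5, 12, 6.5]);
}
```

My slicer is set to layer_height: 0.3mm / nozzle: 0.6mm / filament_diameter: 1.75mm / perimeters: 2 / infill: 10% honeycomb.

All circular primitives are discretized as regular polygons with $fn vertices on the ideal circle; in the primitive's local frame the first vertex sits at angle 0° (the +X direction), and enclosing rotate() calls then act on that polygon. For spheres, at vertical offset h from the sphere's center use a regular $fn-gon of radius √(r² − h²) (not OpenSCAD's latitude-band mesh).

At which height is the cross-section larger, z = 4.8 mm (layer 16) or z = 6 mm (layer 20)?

Layer 16 (z = 4.8): the r=12 sphere slices to a regular 24-gon of circumradius 9.600 (√(r²−h²) with h=7.2 from center) (area = (24/2)·9.600²·sin(360°/24) = 286.23 mm²); the cone at (3.5, 15) is not intersected at this z (z outside [7, 23.5]); the cylinder at (11.5, 6.5): section is a regular 24-gon, circumradius r=7.5 (area = (24/2)·7.500²·sin(360°/24) = 174.70 mm²); Subtracting the remaining from the first: starting from the r=12 sphere (286.23 mm²), the r=7.5 cylinder at (11.5, 6.5) partially overlaps it — only the 27.47 mm² overlap (of its 174.70 mm²) is removed, clipping the outline — area = 258.76 mm²; the cube at (3.5, 2) is not intersected at this z (z outside [8.5, 15]); Taking the union: only the result so far is present, so the union is just that shape — area = 258.76 mm². So its area = 258.76 mm². Layer 20 (z = 6): the sphere: section is a regular 24-gon, circumradius = √(r²−h²) = √(12²−6²) = 10.392 (area = (24/2)·10.392²·sin(360°/24) = 335.43 mm²); the cone at (3.5, 15) is not intersected at this z (z outside [7, 23.5]); the r=7.5 cylinder at (11.5, 6.5) contributes a regular 24-gon of circumradius 7.5 (area = (24/2)·7.500²·sin(360°/24) = 174.70 mm²); Taking the first minus the rest: starting from the r=12 sphere (335.43 mm²), the r=7.5 cylinder at (11.5, 6.5) partially overlaps it — only the 36.77 mm² overlap (of its 174.70 mm²) is removed, clipping the outline — area = 298.66 mm²; the cube at (3.5, 2) is absent (z outside [8.5, 15]); Merging all regions: only that combined region is present, so the union is just that shape — area = 298.66 mm². So its area = 298.66 mm². Layer 20 is larger (298.66 vs 258.76 mm²).

layer 20 (z = 6 mm)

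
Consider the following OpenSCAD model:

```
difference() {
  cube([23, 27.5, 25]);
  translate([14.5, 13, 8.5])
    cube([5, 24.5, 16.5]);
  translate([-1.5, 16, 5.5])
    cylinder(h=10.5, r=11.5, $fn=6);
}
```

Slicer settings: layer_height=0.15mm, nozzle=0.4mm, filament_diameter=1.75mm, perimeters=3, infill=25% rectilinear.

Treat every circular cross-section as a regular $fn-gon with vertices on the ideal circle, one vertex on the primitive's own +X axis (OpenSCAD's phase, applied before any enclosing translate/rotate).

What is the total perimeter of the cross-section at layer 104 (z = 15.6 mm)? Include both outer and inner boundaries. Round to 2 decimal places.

At z = 15.6 mm: the cube is present — its section is the full 23×27.5 rectangle (perimeter 101.00 mm); the cube at (14.5, 13) is present — its section is the full 5×24.5 rectangle (perimeter 59.00 mm); the r=11.5 cylinder at (-1.5, 16) gives a regular 6-gon of circumradius 11.5 (constant along its height) (perimeter = 2·6·11.500·sin(180°/6) = 69.00 mm); Taking the first minus the rest: starting from the 23×27.5 cube, the 5×24.5 cube at (14.5, 13) partially overlaps it — only the 72.50 mm² overlap (of its 122.50 mm²) is removed, clipping the outline; the r=11.5 cylinder at (-1.5, 16) partially overlaps it — only the 141.92 mm² overlap (of its 343.60 mm²) is removed, clipping the outline — boundary = 141.58 mm. Overall, the cross-section is a single solid region. Total boundary length (outer) = 141.58 mm.

141.58 mm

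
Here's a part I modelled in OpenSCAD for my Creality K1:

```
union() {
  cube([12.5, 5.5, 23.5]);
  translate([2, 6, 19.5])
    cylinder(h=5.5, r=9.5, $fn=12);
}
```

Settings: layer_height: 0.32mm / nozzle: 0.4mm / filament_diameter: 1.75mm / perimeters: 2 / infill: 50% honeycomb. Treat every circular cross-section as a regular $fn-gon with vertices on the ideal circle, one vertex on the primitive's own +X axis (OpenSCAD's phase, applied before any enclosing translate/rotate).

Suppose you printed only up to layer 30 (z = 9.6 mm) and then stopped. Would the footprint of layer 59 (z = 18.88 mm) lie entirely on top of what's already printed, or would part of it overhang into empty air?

entirely on top

Compare the two slices. At z = 9.6: the cube (footprint 12.5×5.5) is included at this height (area 68.75 mm²); the cylinder at (2, 6) is not intersected at this z (z outside [19.5, 25]); Combining (union): only the 12.5×5.5 cube is present, so the union is just that shape — area = 68.75 mm². At z = 18.88: the 12.5×5.5 cube contributes its full rectangle (area 68.75 mm²); the cylinder at (2, 6) is not intersected at this z (z outside [19.5, 25]); Combining (union): only the 12.5×5.5 cube is present, so the union is just that shape — area = 68.75 mm². Checking containment: the cross-section at z = 18.88 is a subset of the cross-section at z = 9.6.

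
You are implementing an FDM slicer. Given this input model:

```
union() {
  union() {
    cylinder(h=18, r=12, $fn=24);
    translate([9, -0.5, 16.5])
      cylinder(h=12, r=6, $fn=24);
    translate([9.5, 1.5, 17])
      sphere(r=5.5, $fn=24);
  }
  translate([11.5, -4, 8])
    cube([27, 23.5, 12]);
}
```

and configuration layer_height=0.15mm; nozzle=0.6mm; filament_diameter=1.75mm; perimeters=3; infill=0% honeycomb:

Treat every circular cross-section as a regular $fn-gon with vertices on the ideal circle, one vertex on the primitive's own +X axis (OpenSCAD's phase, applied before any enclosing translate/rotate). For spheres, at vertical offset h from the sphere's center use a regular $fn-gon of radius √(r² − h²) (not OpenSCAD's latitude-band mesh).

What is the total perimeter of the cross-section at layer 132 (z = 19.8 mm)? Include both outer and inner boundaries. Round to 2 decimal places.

At z = 19.8 mm: the cylinder is not intersected at this z (z outside [0, 18]); the cylinder at (9, -0.5): section is a regular 24-gon, circumradius r=6 (perimeter = 2·24·6.000·sin(180°/24) = 37.59 mm); the r=5.5 sphere at (9.5, 1.5) contributes a regular 24-gon of circumradius √(5.5²−2.8²) = 4.734 (perimeter = 2·24·4.734·sin(180°/24) = 29.66 mm); Combining (union): the regions partially overlap (shared area 64.52 mm²), so the edge portions inside another operand are dropped and the merged outline is re-measured after clipping — boundary = 38.57 mm; the 27×23.5 cube at (11.5, -4) contributes its full rectangle (perimeter 101.00 mm); Combining (union): the regions partially overlap (shared area 26.10 mm²), so the edge portions inside another operand are dropped and the merged outline is re-measured after clipping — boundary = 116.24 mm. Overall, the cross-section is a single solid region. Total boundary length (outer) = 116.24 mm.

116.24 mm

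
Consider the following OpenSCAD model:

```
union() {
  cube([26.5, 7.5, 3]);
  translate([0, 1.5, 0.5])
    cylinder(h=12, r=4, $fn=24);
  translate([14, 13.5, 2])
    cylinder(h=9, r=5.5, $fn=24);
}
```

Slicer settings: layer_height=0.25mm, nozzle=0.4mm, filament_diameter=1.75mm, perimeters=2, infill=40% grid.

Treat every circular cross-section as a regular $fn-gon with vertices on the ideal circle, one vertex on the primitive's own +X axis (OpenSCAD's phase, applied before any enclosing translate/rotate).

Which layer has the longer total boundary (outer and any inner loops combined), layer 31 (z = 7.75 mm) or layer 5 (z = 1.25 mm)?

layer 5 (z = 1.25 mm)

Layer 31 (z = 7.75): the cube does not reach this height (z outside [0, 3]); the cylinder at (0, 1.5): section is a regular 24-gon, circumradius r=4 (perimeter = 2·24·4.000·sin(180°/24) = 25.06 mm); the r=5.5 cylinder at (14, 13.5) contributes a regular 24-gon of circumradius 5.5 (perimeter = 2·24·5.500·sin(180°/24) = 34.46 mm); Merging all regions: the 2 present regions are separate (no shared area or edge), so areas and boundary lengths simply add and each stays a separate island — boundary = 59.52 mm. So its perimeter = 59.52 mm. Layer 5 (z = 1.25): the 26.5×7.5 cube contributes its full rectangle (perimeter 68.00 mm); the r=4 cylinder at (0, 1.5) gives a regular 24-gon of circumradius 4 (constant along its height) (perimeter = 2·24·4.000·sin(180°/24) = 25.06 mm); the cylinder at (14, 13.5) is absent (z outside [2, 11]); Merging all regions: the regions partially overlap (shared area 18.24 mm²), so the edge portions inside another operand are dropped and the merged outline is re-measured after clipping — boundary = 76.08 mm. So its perimeter = 76.08 mm. Layer 5 is larger (76.08 vs 59.52 mm).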